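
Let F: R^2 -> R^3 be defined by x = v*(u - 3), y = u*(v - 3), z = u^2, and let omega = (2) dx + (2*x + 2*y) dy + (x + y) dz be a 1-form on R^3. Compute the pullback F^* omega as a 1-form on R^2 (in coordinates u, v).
F^* omega = (4*u^2*v - 6*u^2 + 4*u*v^2 - 24*u*v + 18*u - 6*v^2 + 20*v) du + (4*u^2*v - 6*u^2 - 6*u*v + 2*u - 6) dv

Using F^*(f dg) = (f ∘ F) d(g ∘ F), substitute each coordinate x_i by F_i(u, v) in f_i, and replace dx_i by d F_i = (∂F_i/∂u) du + (∂F_i/∂v) dv.
  For the x component: f_1(F) = 2; d F_1 = (v) du + (u - 3) dv
  For the y component: f_2(F) = 4*u*v - 6*u - 6*v; d F_2 = (v - 3) du + (u) dv
  For the z component: f_3(F) = 2*u*v - 3*u - 3*v; d F_3 = (2*u) du + (0) dv
Combining and collecting du, dv coefficients:
  coeff of du: 4*u^2*v - 6*u^2 + 4*u*v^2 - 24*u*v + 18*u - 6*v^2 + 20*v
  coeff of dv: 4*u^2*v - 6*u^2 - 6*u*v + 2*u - 6
F^* omega = (4*u^2*v - 6*u^2 + 4*u*v^2 - 24*u*v + 18*u - 6*v^2 + 20*v) du + (4*u^2*v - 6*u^2 - 6*u*v + 2*u - 6) dv.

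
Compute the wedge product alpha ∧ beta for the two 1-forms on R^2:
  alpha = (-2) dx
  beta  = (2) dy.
alpha ∧ beta = (-4) dx ∧ dy

Distribute the wedge, using dx_i ∧ dx_j = -dx_j ∧ dx_i and dx_i ∧ dx_i = 0. For each pair (i, j) with i < j, the coefficient of dx_i ∧ dx_j in alpha ∧ beta is (alpha_i * beta_j - alpha_j * beta_i). Collecting: alpha ∧ beta = (-4) dx ∧ dy.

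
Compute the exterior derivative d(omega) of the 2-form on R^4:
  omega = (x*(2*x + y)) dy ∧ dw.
d(omega) = (4*x + y) dx ∧ dy ∧ dw

For a 2-form omega = sum_{i<j} g_{ij} dx_i ∧ dx_j, the exterior derivative is
  d(omega) = sum_{i<j} d(g_{ij}) ∧ dx_i ∧ dx_j = sum_{i<j, k} (∂g_{ij}/∂x_k) dx_k ∧ dx_i ∧ dx_j.
Expand each term, using dx_k ∧ dx_i ∧ dx_j = sgn(permutation) dx_{(a)} ∧ dx_{(b)} ∧ dx_{(c)} with (a < b < c) sorted:
  d(x*(2*x + y)) includes (∂/∂x)(x*(2*x + y)) dx = (4*x + y) dx, which multiplied by dy ∧ dw gives (4*x + y) dx ∧ dy ∧ dw
Collecting like 3-forms: d(omega) = (4*x + y) dx ∧ dy ∧ dw.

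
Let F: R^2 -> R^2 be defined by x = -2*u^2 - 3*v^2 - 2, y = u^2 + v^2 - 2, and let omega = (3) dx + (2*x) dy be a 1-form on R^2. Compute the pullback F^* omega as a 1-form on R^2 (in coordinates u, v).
F^* omega = (4*u*(-2*u^2 - 3*v^2 - 5)) du + (2*v*(-4*u^2 - 6*v^2 - 13)) dv

Using F^*(f dg) = (f ∘ F) d(g ∘ F), substitute each coordinate x_i by F_i(u, v) in f_i, and replace dx_i by d F_i = (∂F_i/∂u) du + (∂F_i/∂v) dv.
  For the x component: f_1(F) = 3; d F_1 = (-4*u) du + (-6*v) dv
  For the y component: f_2(F) = -4*u^2 - 6*v^2 - 4; d F_2 = (2*u) du + (2*v) dv
Combining and collecting du, dv coefficients:
  coeff of du: 4*u*(-2*u^2 - 3*v^2 - 5)
  coeff of dv: 2*v*(-4*u^2 - 6*v^2 - 13)
F^* omega = (4*u*(-2*u^2 - 3*v^2 - 5)) du + (2*v*(-4*u^2 - 6*v^2 - 13)) dv.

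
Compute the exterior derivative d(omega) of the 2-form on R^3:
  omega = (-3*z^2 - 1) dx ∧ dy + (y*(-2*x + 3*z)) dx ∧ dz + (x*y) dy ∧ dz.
d(omega) = (2*x + y - 9*z) dx ∧ dy ∧ dz

For a 2-form omega = sum_{i<j} g_{ij} dx_i ∧ dx_j, the exterior derivative is
  d(omega) = sum_{i<j} d(g_{ij}) ∧ dx_i ∧ dx_j = sum_{i<j, k} (∂g_{ij}/∂x_k) dx_k ∧ dx_i ∧ dx_j.
Expand each term, using dx_k ∧ dx_i ∧ dx_j = sgn(permutation) dx_{(a)} ∧ dx_{(b)} ∧ dx_{(c)} with (a < b < c) sorted:
  d(-3*z^2 - 1) includes (∂/∂z)(-3*z^2 - 1) dz = (-6*z) dz, which multiplied by dx ∧ dy gives (-6*z) dx ∧ dy ∧ dz
  d(y*(-2*x + 3*z)) includes (∂/∂y)(y*(-2*x + 3*z)) dy = (-2*x + 3*z) dy, which multiplied by dx ∧ dz gives (2*x - 3*z) dx ∧ dy ∧ dz
  d(x*y) includes (∂/∂x)(x*y) dx = (y) dx, which multiplied by dy ∧ dz gives (y) dx ∧ dy ∧ dz
Collecting like 3-forms: d(omega) = (2*x + y - 9*z) dx ∧ dy ∧ dz.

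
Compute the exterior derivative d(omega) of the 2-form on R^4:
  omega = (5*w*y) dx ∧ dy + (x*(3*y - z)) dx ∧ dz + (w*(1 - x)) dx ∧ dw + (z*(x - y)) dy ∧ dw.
d(omega) = (5*y + z) dx ∧ dy ∧ dw + (-3*x) dx ∧ dy ∧ dz + (-x + y) dy ∧ dz ∧ dw

For a 2-form omega = sum_{i<j} g_{ij} dx_i ∧ dx_j, the exterior derivative is
  d(omega) = sum_{i<j} d(g_{ij}) ∧ dx_i ∧ dx_j = sum_{i<j, k} (∂g_{ij}/∂x_k) dx_k ∧ dx_i ∧ dx_j.
Expand each term, using dx_k ∧ dx_i ∧ dx_j = sgn(permutation) dx_{(a)} ∧ dx_{(b)} ∧ dx_{(c)} with (a < b < c) sorted:
  d(5*w*y) includes (∂/∂w)(5*w*y) dw = (5*y) dw, which multiplied by dx ∧ dy gives (5*y) dx ∧ dy ∧ dw
  d(x*(3*y - z)) includes (∂/∂y)(x*(3*y - z)) dy = (3*x) dy, which multiplied by dx ∧ dz gives (-3*x) dx ∧ dy ∧ dz
  d(z*(x - y)) includes (∂/∂x)(z*(x - y)) dx = (z) dx, which multiplied by dy ∧ dw gives (z) dx ∧ dy ∧ dw
  d(z*(x - y)) includes (∂/∂z)(z*(x - y)) dz = (x - y) dz, which multiplied by dy ∧ dw gives (-x + y) dy ∧ dz ∧ dw
Collecting like 3-forms: d(omega) = (5*y + z) dx ∧ dy ∧ dw + (-3*x) dx ∧ dy ∧ dz + (-x + y) dy ∧ dz ∧ dw.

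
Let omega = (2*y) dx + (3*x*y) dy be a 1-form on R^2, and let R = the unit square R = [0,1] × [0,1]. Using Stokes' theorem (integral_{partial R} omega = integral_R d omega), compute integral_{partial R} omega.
integral_(partial R) omega = -1/2

Stokes: integral_partial_R omega = integral_R d omega with d omega = (∂Q/∂x - ∂P/∂y) dx ∧ dy.
  ∂Q/∂x = 3*y
  ∂P/∂y = 2
  integrand = ∂Q/∂x - ∂P/∂y = 3*y - 2.
Integrating over R: integral_0^1 integral_0^1 (3*y - 2) dx dy = -1/2.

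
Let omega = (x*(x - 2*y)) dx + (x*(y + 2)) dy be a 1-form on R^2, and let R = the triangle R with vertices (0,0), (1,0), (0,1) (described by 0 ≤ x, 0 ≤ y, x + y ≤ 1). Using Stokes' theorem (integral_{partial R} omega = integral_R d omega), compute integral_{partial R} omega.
integral_(partial R) omega = 3/2

Stokes: integral_partial_R omega = integral_R d omega with d omega = (∂Q/∂x - ∂P/∂y) dx ∧ dy.
  ∂Q/∂x = y + 2
  ∂P/∂y = -2*x
  integrand = ∂Q/∂x - ∂P/∂y = 2*x + y + 2.
Integrating over R: integral_0^1 integral_0^{1-x} (2*x + y + 2) dy dx = 3/2.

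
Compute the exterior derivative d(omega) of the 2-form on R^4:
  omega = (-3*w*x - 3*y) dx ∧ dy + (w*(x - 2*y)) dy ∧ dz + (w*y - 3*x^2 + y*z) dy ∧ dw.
d(omega) = (-9*x) dx ∧ dy ∧ dw + (w) dx ∧ dy ∧ dz + (x - 3*y) dy ∧ dz ∧ dw

For a 2-form omega = sum_{i<j} g_{ij} dx_i ∧ dx_j, the exterior derivative is
  d(omega) = sum_{i<j} d(g_{ij}) ∧ dx_i ∧ dx_j = sum_{i<j, k} (∂g_{ij}/∂x_k) dx_k ∧ dx_i ∧ dx_j.
Expand each term, using dx_k ∧ dx_i ∧ dx_j = sgn(permutation) dx_{(a)} ∧ dx_{(b)} ∧ dx_{(c)} with (a < b < c) sorted:
  d(-3*w*x - 3*y) includes (∂/∂w)(-3*w*x - 3*y) dw = (-3*x) dw, which multiplied by dx ∧ dy gives (-3*x) dx ∧ dy ∧ dw
  d(w*(x - 2*y)) includes (∂/∂x)(w*(x - 2*y)) dx = (w) dx, which multiplied by dy ∧ dz gives (w) dx ∧ dy ∧ dz
  d(w*(x - 2*y)) includes (∂/∂w)(w*(x - 2*y)) dw = (x - 2*y) dw, which multiplied by dy ∧ dz gives (x - 2*y) dy ∧ dz ∧ dw
  d(w*y - 3*x^2 + y*z) includes (∂/∂x)(w*y - 3*x^2 + y*z) dx = (-6*x) dx, which multiplied by dy ∧ dw gives (-6*x) dx ∧ dy ∧ dw
  d(w*y - 3*x^2 + y*z) includes (∂/∂z)(w*y - 3*x^2 + y*z) dz = (y) dz, which multiplied by dy ∧ dw gives (-y) dy ∧ dz ∧ dw
Collecting like 3-forms: d(omega) = (-9*x) dx ∧ dy ∧ dw + (w) dx ∧ dy ∧ dz + (x - 3*y) dy ∧ dz ∧ dw.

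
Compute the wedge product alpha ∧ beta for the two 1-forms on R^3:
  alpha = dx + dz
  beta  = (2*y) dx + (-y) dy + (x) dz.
alpha ∧ beta = (-y) dx ∧ dy + (x - 2*y) dx ∧ dz + (y) dy ∧ dz

Distribute the wedge, using dx_i ∧ dx_j = -dx_j ∧ dx_i and dx_i ∧ dx_i = 0. For each pair (i, j) with i < j, the coefficient of dx_i ∧ dx_j in alpha ∧ beta is (alpha_i * beta_j - alpha_j * beta_i). Collecting: alpha ∧ beta = (-y) dx ∧ dy + (x - 2*y) dx ∧ dz + (y) dy ∧ dz.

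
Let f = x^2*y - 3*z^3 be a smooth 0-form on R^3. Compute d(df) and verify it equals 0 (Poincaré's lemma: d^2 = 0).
d(df) = 0

Step 1: df = sum_i (∂f/∂x_i) dx_i = (2*x*y) dx + (x^2) dy + (-9*z^2) dz.
Step 2: Apply d again. Using the 1-form formula, the coefficient of dx ∧ dy in d(df) is ∂^2 f/∂x ∂y - ∂^2 f/∂y ∂x = (2*x) - (2*x) = 0 (equality of mixed partials for smooth f).
Similarly for dx ∧ dz and dy ∧ dz — all coefficients vanish. So d(df) = 0.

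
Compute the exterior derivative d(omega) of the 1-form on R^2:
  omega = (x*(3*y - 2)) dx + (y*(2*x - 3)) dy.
d(omega) = (-3*x + 2*y) dx ∧ dy

For a 1-form omega = sum_i f_i dx_i, the exterior derivative is
  d(omega) = sum_{i < j} (∂f_j/∂x_i - ∂f_i/∂x_j) dx_i ∧ dx_j.
  coefficient of dx ∧ dy: ∂f_2/∂x - ∂f_1/∂y = ∂(y*(2*x - 3))/∂x - ∂(x*(3*y - 2))/∂y = -3*x + 2*y
Assembling: d(omega) = (-3*x + 2*y) dx ∧ dy.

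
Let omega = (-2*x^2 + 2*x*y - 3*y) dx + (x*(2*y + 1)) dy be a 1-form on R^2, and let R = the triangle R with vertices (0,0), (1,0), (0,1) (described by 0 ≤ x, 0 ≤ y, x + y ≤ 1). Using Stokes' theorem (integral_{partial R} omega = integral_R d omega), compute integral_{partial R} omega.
integral_(partial R) omega = 2

Stokes: integral_partial_R omega = integral_R d omega with d omega = (∂Q/∂x - ∂P/∂y) dx ∧ dy.
  ∂Q/∂x = 2*y + 1
  ∂P/∂y = 2*x - 3
  integrand = ∂Q/∂x - ∂P/∂y = -2*x + 2*y + 4.
Integrating over R: integral_0^1 integral_0^{1-x} (-2*x + 2*y + 4) dy dx = 2.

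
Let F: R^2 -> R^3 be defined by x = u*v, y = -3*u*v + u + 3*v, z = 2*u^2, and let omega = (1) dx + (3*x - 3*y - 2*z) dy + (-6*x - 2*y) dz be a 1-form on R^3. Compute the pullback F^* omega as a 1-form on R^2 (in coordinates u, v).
F^* omega = (12*u^2*v - 12*u^2 - 36*u*v^2 - 3*u*v - 3*u + 27*v^2 - 8*v) du + (12*u^3 - 36*u^2*v - 3*u^2 + 63*u*v - 8*u - 27*v) dv

Using F^*(f dg) = (f ∘ F) d(g ∘ F), substitute each coordinate x_i by F_i(u, v) in f_i, and replace dx_i by d F_i = (∂F_i/∂u) du + (∂F_i/∂v) dv.
  For the x component: f_1(F) = 1; d F_1 = (v) du + (u) dv
  For the y component: f_2(F) = -4*u^2 + 12*u*v - 3*u - 9*v; d F_2 = (1 - 3*v) du + (3 - 3*u) dv
  For the z component: f_3(F) = -2*u - 6*v; d F_3 = (4*u) du + (0) dv
Combining and collecting du, dv coefficients:
  coeff of du: 12*u^2*v - 12*u^2 - 36*u*v^2 - 3*u*v - 3*u + 27*v^2 - 8*v
  coeff of dv: 12*u^3 - 36*u^2*v - 3*u^2 + 63*u*v - 8*u - 27*v
F^* omega = (12*u^2*v - 12*u^2 - 36*u*v^2 - 3*u*v - 3*u + 27*v^2 - 8*v) du + (12*u^3 - 36*u^2*v - 3*u^2 + 63*u*v - 8*u - 27*v) dv.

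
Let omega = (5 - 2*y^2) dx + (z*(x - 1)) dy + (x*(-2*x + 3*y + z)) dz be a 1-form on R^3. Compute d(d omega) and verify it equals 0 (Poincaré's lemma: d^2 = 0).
d(d omega) = 0

Step 1: d omega = sum_{i<j} (∂f_j/∂x_i - ∂f_i/∂x_j) dx_i ∧ dx_j:
  coeff of dx ∧ dy: 4*y + z
  coeff of dx ∧ dz: -4*x + 3*y + z
  coeff of dy ∧ dz: 2*x + 1
Step 2: Apply d again to each 2-form coefficient. The only possible 3-form in R^3 is dx ∧ dy ∧ dz, with coefficient
  ∂(coeff of dy∧dz)/∂x - ∂(coeff of dx∧dz)/∂y + ∂(coeff of dx∧dy)/∂z
  = ∂/∂x (2*x + 1) - ∂/∂y (-4*x + 3*y + z) + ∂/∂z (4*y + z).
Each of these terms simplifies to sums of mixed partials that cancel in pairs. The result is 0 (by equality of mixed partials for smooth functions — Schwarz / Clairaut).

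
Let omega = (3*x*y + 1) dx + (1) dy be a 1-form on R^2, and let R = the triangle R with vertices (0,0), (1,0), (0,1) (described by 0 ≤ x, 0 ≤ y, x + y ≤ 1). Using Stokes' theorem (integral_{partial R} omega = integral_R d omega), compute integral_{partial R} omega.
integral_(partial R) omega = -1/2

Stokes: integral_partial_R omega = integral_R d omega with d omega = (∂Q/∂x - ∂P/∂y) dx ∧ dy.
  ∂Q/∂x = 0
  ∂P/∂y = 3*x
  integrand = ∂Q/∂x - ∂P/∂y = -3*x.
Integrating over R: integral_0^1 integral_0^{1-x} (-3*x) dy dx = -1/2.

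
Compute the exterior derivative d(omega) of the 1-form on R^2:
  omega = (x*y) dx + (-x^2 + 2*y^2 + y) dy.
d(omega) = (-3*x) dx ∧ dy

For a 1-form omega = sum_i f_i dx_i, the exterior derivative is
  d(omega) = sum_{i < j} (∂f_j/∂x_i - ∂f_i/∂x_j) dx_i ∧ dx_j.
  coefficient of dx ∧ dy: ∂f_2/∂x - ∂f_1/∂y = ∂(-x^2 + 2*y^2 + y)/∂x - ∂(x*y)/∂y = -3*x
Assembling: d(omega) = (-3*x) dx ∧ dy.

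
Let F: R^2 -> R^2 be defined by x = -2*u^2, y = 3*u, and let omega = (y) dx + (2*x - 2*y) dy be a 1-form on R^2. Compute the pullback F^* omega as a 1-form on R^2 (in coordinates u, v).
F^* omega = (6*u*(-4*u - 3)) du

Using F^*(f dg) = (f ∘ F) d(g ∘ F), substitute each coordinate x_i by F_i(u, v) in f_i, and replace dx_i by d F_i = (∂F_i/∂u) du + (∂F_i/∂v) dv.
  For the x component: f_1(F) = 3*u; d F_1 = (-4*u) du + (0) dv
  For the y component: f_2(F) = 2*u*(-2*u - 3); d F_2 = (3) du + (0) dv
Combining and collecting du, dv coefficients:
  coeff of du: 6*u*(-4*u - 3)
  coeff of dv: 0
F^* omega = (6*u*(-4*u - 3)) du.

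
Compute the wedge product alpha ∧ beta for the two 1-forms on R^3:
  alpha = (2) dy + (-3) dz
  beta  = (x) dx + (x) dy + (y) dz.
alpha ∧ beta = (-2*x) dx ∧ dy + (3*x + 2*y) dy ∧ dz + (3*x) dx ∧ dz

Distribute the wedge, using dx_i ∧ dx_j = -dx_j ∧ dx_i and dx_i ∧ dx_i = 0. For each pair (i, j) with i < j, the coefficient of dx_i ∧ dx_j in alpha ∧ beta is (alpha_i * beta_j - alpha_j * beta_i). Collecting: alpha ∧ beta = (-2*x) dx ∧ dy + (3*x + 2*y) dy ∧ dz + (3*x) dx ∧ dz.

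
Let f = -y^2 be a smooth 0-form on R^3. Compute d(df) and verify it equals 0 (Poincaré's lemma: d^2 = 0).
d(df) = 0

Step 1: df = sum_i (∂f/∂x_i) dx_i = (0) dx + (-2*y) dy + (0) dz.
Step 2: Apply d again. Using the 1-form formula, the coefficient of dx ∧ dy in d(df) is ∂^2 f/∂x ∂y - ∂^2 f/∂y ∂x = (0) - (0) = 0 (equality of mixed partials for smooth f).
Similarly for dx ∧ dz and dy ∧ dz — all coefficients vanish. So d(df) = 0.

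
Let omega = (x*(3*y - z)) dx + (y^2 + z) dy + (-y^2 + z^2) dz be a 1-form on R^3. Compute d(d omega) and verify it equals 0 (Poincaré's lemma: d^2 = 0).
d(d omega) = 0

Step 1: d omega = sum_{i<j} (∂f_j/∂x_i - ∂f_i/∂x_j) dx_i ∧ dx_j:
  coeff of dx ∧ dy: -3*x
  coeff of dx ∧ dz: x
  coeff of dy ∧ dz: -2*y - 1
Step 2: Apply d again to each 2-form coefficient. The only possible 3-form in R^3 is dx ∧ dy ∧ dz, with coefficient
  ∂(coeff of dy∧dz)/∂x - ∂(coeff of dx∧dz)/∂y + ∂(coeff of dx∧dy)/∂z
  = ∂/∂x (-2*y - 1) - ∂/∂y (x) + ∂/∂z (-3*x).
Each of these terms simplifies to sums of mixed partials that cancel in pairs. The result is 0 (by equality of mixed partials for smooth functions — Schwarz / Clairaut).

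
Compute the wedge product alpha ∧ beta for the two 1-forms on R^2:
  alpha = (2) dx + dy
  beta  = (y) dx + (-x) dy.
alpha ∧ beta = (-2*x - y) dx ∧ dy

Distribute the wedge, using dx_i ∧ dx_j = -dx_j ∧ dx_i and dx_i ∧ dx_i = 0. For each pair (i, j) with i < j, the coefficient of dx_i ∧ dx_j in alpha ∧ beta is (alpha_i * beta_j - alpha_j * beta_i). Collecting: alpha ∧ beta = (-2*x - y) dx ∧ dy.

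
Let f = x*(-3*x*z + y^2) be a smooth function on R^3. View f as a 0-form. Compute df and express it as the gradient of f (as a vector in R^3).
df = (-6*x*z + y^2) dx + (2*x*y) dy + (-3*x^2) dz; grad f = (-6*x*z + y^2, 2*x*y, -3*x^2)

For a 0-form f, d f = (∂f/∂x) dx + (∂f/∂y) dy + (∂f/∂z) dz. The components of the vector representation are exactly the entries of grad f in Cartesian coordinates:
  ∂f/∂x = -6*x*z + y^2
  ∂f/∂y = 2*x*y
  ∂f/∂z = -3*x^2.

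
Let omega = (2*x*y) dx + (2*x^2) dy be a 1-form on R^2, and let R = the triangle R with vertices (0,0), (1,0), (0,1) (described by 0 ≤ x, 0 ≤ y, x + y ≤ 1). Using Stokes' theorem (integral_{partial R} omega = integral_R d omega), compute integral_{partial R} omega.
integral_(partial R) omega = 1/3

Stokes: integral_partial_R omega = integral_R d omega with d omega = (∂Q/∂x - ∂P/∂y) dx ∧ dy.
  ∂Q/∂x = 4*x
  ∂P/∂y = 2*x
  integrand = ∂Q/∂x - ∂P/∂y = 2*x.
Integrating over R: integral_0^1 integral_0^{1-x} (2*x) dy dx = 1/3.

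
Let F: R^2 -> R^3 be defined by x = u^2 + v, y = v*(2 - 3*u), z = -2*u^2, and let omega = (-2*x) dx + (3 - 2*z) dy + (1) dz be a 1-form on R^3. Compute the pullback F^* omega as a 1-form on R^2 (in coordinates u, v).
F^* omega = (-4*u^3 - 12*u^2*v - 4*u*v - 4*u - 9*v) du + (-12*u^3 + 6*u^2 - 9*u - 2*v + 6) dv

Using F^*(f dg) = (f ∘ F) d(g ∘ F), substitute each coordinate x_i by F_i(u, v) in f_i, and replace dx_i by d F_i = (∂F_i/∂u) du + (∂F_i/∂v) dv.
  For the x component: f_1(F) = -2*u^2 - 2*v; d F_1 = (2*u) du + (1) dv
  For the y component: f_2(F) = 4*u^2 + 3; d F_2 = (-3*v) du + (2 - 3*u) dv
  For the z component: f_3(F) = 1; d F_3 = (-4*u) du + (0) dv
Combining and collecting du, dv coefficients:
  coeff of du: -4*u^3 - 12*u^2*v - 4*u*v - 4*u - 9*v
  coeff of dv: -12*u^3 + 6*u^2 - 9*u - 2*v + 6
F^* omega = (-4*u^3 - 12*u^2*v - 4*u*v - 4*u - 9*v) du + (-12*u^3 + 6*u^2 - 9*u - 2*v + 6) dv.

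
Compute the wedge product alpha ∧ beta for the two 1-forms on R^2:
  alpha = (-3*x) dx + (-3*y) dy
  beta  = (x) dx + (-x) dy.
alpha ∧ beta = (3*x*(x + y)) dx ∧ dy

Distribute the wedge, using dx_i ∧ dx_j = -dx_j ∧ dx_i and dx_i ∧ dx_i = 0. For each pair (i, j) with i < j, the coefficient of dx_i ∧ dx_j in alpha ∧ beta is (alpha_i * beta_j - alpha_j * beta_i). Collecting: alpha ∧ beta = (3*x*(x + y)) dx ∧ dy.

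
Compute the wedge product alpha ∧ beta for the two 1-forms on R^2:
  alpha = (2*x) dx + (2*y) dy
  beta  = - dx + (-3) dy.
alpha ∧ beta = (-6*x + 2*y) dx ∧ dy

Distribute the wedge, using dx_i ∧ dx_j = -dx_j ∧ dx_i and dx_i ∧ dx_i = 0. For each pair (i, j) with i < j, the coefficient of dx_i ∧ dx_j in alpha ∧ beta is (alpha_i * beta_j - alpha_j * beta_i). Collecting: alpha ∧ beta = (-6*x + 2*y) dx ∧ dy.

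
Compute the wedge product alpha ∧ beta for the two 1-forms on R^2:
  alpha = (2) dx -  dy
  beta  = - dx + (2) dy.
alpha ∧ beta = (3) dx ∧ dy

Distribute the wedge, using dx_i ∧ dx_j = -dx_j ∧ dx_i and dx_i ∧ dx_i = 0. For each pair (i, j) with i < j, the coefficient of dx_i ∧ dx_j in alpha ∧ beta is (alpha_i * beta_j - alpha_j * beta_i). Collecting: alpha ∧ beta = (3) dx ∧ dy.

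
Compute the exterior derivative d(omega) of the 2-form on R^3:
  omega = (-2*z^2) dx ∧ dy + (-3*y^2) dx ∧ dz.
d(omega) = (6*y - 4*z) dx ∧ dy ∧ dz

For a 2-form omega = sum_{i<j} g_{ij} dx_i ∧ dx_j, the exterior derivative is
  d(omega) = sum_{i<j} d(g_{ij}) ∧ dx_i ∧ dx_j = sum_{i<j, k} (∂g_{ij}/∂x_k) dx_k ∧ dx_i ∧ dx_j.
Expand each term, using dx_k ∧ dx_i ∧ dx_j = sgn(permutation) dx_{(a)} ∧ dx_{(b)} ∧ dx_{(c)} with (a < b < c) sorted:
  d(-2*z^2) includes (∂/∂z)(-2*z^2) dz = (-4*z) dz, which multiplied by dx ∧ dy gives (-4*z) dx ∧ dy ∧ dz
  d(-3*y^2) includes (∂/∂y)(-3*y^2) dy = (-6*y) dy, which multiplied by dx ∧ dz gives (6*y) dx ∧ dy ∧ dz
Collecting like 3-forms: d(omega) = (6*y - 4*z) dx ∧ dy ∧ dz.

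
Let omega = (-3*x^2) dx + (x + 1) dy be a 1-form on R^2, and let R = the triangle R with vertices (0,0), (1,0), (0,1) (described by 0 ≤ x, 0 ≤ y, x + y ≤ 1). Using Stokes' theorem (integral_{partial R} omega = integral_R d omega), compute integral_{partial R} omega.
integral_(partial R) omega = 1/2

Stokes: integral_partial_R omega = integral_R d omega with d omega = (∂Q/∂x - ∂P/∂y) dx ∧ dy.
  ∂Q/∂x = 1
  ∂P/∂y = 0
  integrand = ∂Q/∂x - ∂P/∂y = 1.
Integrating over R: integral_0^1 integral_0^{1-x} (1) dy dx = 1/2.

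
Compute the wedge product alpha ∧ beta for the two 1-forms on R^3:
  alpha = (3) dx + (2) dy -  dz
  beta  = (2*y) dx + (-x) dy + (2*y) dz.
alpha ∧ beta = (-3*x - 4*y) dx ∧ dy + (8*y) dx ∧ dz + (-x + 4*y) dy ∧ dz

Distribute the wedge, using dx_i ∧ dx_j = -dx_j ∧ dx_i and dx_i ∧ dx_i = 0. For each pair (i, j) with i < j, the coefficient of dx_i ∧ dx_j in alpha ∧ beta is (alpha_i * beta_j - alpha_j * beta_i). Collecting: alpha ∧ beta = (-3*x - 4*y) dx ∧ dy + (8*y) dx ∧ dz + (-x + 4*y) dy ∧ dz.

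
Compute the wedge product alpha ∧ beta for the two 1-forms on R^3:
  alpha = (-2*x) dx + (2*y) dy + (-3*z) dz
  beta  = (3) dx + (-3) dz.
alpha ∧ beta = (6*x + 9*z) dx ∧ dz + (-6*y) dx ∧ dy + (-6*y) dy ∧ dz

Distribute the wedge, using dx_i ∧ dx_j = -dx_j ∧ dx_i and dx_i ∧ dx_i = 0. For each pair (i, j) with i < j, the coefficient of dx_i ∧ dx_j in alpha ∧ beta is (alpha_i * beta_j - alpha_j * beta_i). Collecting: alpha ∧ beta = (6*x + 9*z) dx ∧ dz + (-6*y) dx ∧ dy + (-6*y) dy ∧ dz.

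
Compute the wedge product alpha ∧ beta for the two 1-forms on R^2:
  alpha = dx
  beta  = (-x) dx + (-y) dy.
alpha ∧ beta = (-y) dx ∧ dy

Distribute the wedge, using dx_i ∧ dx_j = -dx_j ∧ dx_i and dx_i ∧ dx_i = 0. For each pair (i, j) with i < j, the coefficient of dx_i ∧ dx_j in alpha ∧ beta is (alpha_i * beta_j - alpha_j * beta_i). Collecting: alpha ∧ beta = (-y) dx ∧ dy.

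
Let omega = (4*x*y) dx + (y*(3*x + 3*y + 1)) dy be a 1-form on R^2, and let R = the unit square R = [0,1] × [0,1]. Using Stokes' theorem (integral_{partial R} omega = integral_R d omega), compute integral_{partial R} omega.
integral_(partial R) omega = -1/2

Stokes: integral_partial_R omega = integral_R d omega with d omega = (∂Q/∂x - ∂P/∂y) dx ∧ dy.
  ∂Q/∂x = 3*y
  ∂P/∂y = 4*x
  integrand = ∂Q/∂x - ∂P/∂y = -4*x + 3*y.
Integrating over R: integral_0^1 integral_0^1 (-4*x + 3*y) dx dy = -1/2.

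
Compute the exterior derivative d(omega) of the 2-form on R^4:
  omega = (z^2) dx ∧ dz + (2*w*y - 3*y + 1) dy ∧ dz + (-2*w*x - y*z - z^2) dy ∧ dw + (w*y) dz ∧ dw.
d(omega) = (w + 3*y + 2*z) dy ∧ dz ∧ dw + (-2*w) dx ∧ dy ∧ dw

For a 2-form omega = sum_{i<j} g_{ij} dx_i ∧ dx_j, the exterior derivative is
  d(omega) = sum_{i<j} d(g_{ij}) ∧ dx_i ∧ dx_j = sum_{i<j, k} (∂g_{ij}/∂x_k) dx_k ∧ dx_i ∧ dx_j.
Expand each term, using dx_k ∧ dx_i ∧ dx_j = sgn(permutation) dx_{(a)} ∧ dx_{(b)} ∧ dx_{(c)} with (a < b < c) sorted:
  d(2*w*y - 3*y + 1) includes (∂/∂w)(2*w*y - 3*y + 1) dw = (2*y) dw, which multiplied by dy ∧ dz gives (2*y) dy ∧ dz ∧ dw
  d(-2*w*x - y*z - z^2) includes (∂/∂x)(-2*w*x - y*z - z^2) dx = (-2*w) dx, which multiplied by dy ∧ dw gives (-2*w) dx ∧ dy ∧ dw
  d(-2*w*x - y*z - z^2) includes (∂/∂z)(-2*w*x - y*z - z^2) dz = (-y - 2*z) dz, which multiplied by dy ∧ dw gives (y + 2*z) dy ∧ dz ∧ dw
  d(w*y) includes (∂/∂y)(w*y) dy = (w) dy, which multiplied by dz ∧ dw gives (w) dy ∧ dz ∧ dw
Collecting like 3-forms: d(omega) = (w + 3*y + 2*z) dy ∧ dz ∧ dw + (-2*w) dx ∧ dy ∧ dw.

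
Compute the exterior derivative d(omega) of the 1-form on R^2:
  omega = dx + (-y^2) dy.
d(omega) = 0

For a 1-form omega = sum_i f_i dx_i, the exterior derivative is
  d(omega) = sum_{i < j} (∂f_j/∂x_i - ∂f_i/∂x_j) dx_i ∧ dx_j.

Assembling: d(omega) = 0.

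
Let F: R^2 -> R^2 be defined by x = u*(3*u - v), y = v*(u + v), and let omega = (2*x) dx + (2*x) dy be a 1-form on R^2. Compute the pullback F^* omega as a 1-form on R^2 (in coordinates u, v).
F^* omega = (12*u^2*(3*u - v)) du + (4*u*v*(3*u - v)) dv

Using F^*(f dg) = (f ∘ F) d(g ∘ F), substitute each coordinate x_i by F_i(u, v) in f_i, and replace dx_i by d F_i = (∂F_i/∂u) du + (∂F_i/∂v) dv.
  For the x component: f_1(F) = 2*u*(3*u - v); d F_1 = (6*u - v) du + (-u) dv
  For the y component: f_2(F) = 2*u*(3*u - v); d F_2 = (v) du + (u + 2*v) dv
Combining and collecting du, dv coefficients:
  coeff of du: 12*u^2*(3*u - v)
  coeff of dv: 4*u*v*(3*u - v)
F^* omega = (12*u^2*(3*u - v)) du + (4*u*v*(3*u - v)) dv.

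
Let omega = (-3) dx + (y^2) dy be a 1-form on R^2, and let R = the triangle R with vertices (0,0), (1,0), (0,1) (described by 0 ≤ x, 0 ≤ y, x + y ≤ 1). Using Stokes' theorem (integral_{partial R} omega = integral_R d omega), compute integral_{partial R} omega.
integral_(partial R) omega = 0

Stokes: integral_partial_R omega = integral_R d omega with d omega = (∂Q/∂x - ∂P/∂y) dx ∧ dy.
  ∂Q/∂x = 0
  ∂P/∂y = 0
  integrand = ∂Q/∂x - ∂P/∂y = 0.
Integrating over R: integral_0^1 integral_0^{1-x} (0) dy dx = 0.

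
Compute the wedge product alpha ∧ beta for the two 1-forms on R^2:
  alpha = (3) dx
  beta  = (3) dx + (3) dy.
alpha ∧ beta = (9) dx ∧ dy

Distribute the wedge, using dx_i ∧ dx_j = -dx_j ∧ dx_i and dx_i ∧ dx_i = 0. For each pair (i, j) with i < j, the coefficient of dx_i ∧ dx_j in alpha ∧ beta is (alpha_i * beta_j - alpha_j * beta_i). Collecting: alpha ∧ beta = (9) dx ∧ dy.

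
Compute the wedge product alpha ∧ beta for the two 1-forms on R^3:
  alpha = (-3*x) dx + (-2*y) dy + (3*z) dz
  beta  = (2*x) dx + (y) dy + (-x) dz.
alpha ∧ beta = (x*y) dx ∧ dy + (3*x*(x - 2*z)) dx ∧ dz + (y*(2*x - 3*z)) dy ∧ dz

Distribute the wedge, using dx_i ∧ dx_j = -dx_j ∧ dx_i and dx_i ∧ dx_i = 0. For each pair (i, j) with i < j, the coefficient of dx_i ∧ dx_j in alpha ∧ beta is (alpha_i * beta_j - alpha_j * beta_i). Collecting: alpha ∧ beta = (x*y) dx ∧ dy + (3*x*(x - 2*z)) dx ∧ dz + (y*(2*x - 3*z)) dy ∧ dz.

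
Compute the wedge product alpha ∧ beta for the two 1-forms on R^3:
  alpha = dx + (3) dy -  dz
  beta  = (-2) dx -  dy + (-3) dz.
alpha ∧ beta = (5) dx ∧ dy + (-5) dx ∧ dz + (-10) dy ∧ dz

Distribute the wedge, using dx_i ∧ dx_j = -dx_j ∧ dx_i and dx_i ∧ dx_i = 0. For each pair (i, j) with i < j, the coefficient of dx_i ∧ dx_j in alpha ∧ beta is (alpha_i * beta_j - alpha_j * beta_i). Collecting: alpha ∧ beta = (5) dx ∧ dy + (-5) dx ∧ dz + (-10) dy ∧ dz.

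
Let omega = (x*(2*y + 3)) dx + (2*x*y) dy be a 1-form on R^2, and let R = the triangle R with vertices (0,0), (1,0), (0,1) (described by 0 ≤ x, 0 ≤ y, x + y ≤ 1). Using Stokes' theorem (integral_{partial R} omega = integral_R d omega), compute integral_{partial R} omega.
integral_(partial R) omega = 0

Stokes: integral_partial_R omega = integral_R d omega with d omega = (∂Q/∂x - ∂P/∂y) dx ∧ dy.
  ∂Q/∂x = 2*y
  ∂P/∂y = 2*x
  integrand = ∂Q/∂x - ∂P/∂y = -2*x + 2*y.
Integrating over R: integral_0^1 integral_0^{1-x} (-2*x + 2*y) dy dx = 0.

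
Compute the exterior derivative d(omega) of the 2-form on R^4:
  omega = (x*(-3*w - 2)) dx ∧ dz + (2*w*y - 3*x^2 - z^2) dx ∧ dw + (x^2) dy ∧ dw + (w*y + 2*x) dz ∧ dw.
d(omega) = (-3*x + 2*z + 2) dx ∧ dz ∧ dw + (-2*w + 2*x) dx ∧ dy ∧ dw + (w) dy ∧ dz ∧ dw

For a 2-form omega = sum_{i<j} g_{ij} dx_i ∧ dx_j, the exterior derivative is
  d(omega) = sum_{i<j} d(g_{ij}) ∧ dx_i ∧ dx_j = sum_{i<j, k} (∂g_{ij}/∂x_k) dx_k ∧ dx_i ∧ dx_j.
Expand each term, using dx_k ∧ dx_i ∧ dx_j = sgn(permutation) dx_{(a)} ∧ dx_{(b)} ∧ dx_{(c)} with (a < b < c) sorted:
  d(x*(-3*w - 2)) includes (∂/∂w)(x*(-3*w - 2)) dw = (-3*x) dw, which multiplied by dx ∧ dz gives (-3*x) dx ∧ dz ∧ dw
  d(2*w*y - 3*x^2 - z^2) includes (∂/∂y)(2*w*y - 3*x^2 - z^2) dy = (2*w) dy, which multiplied by dx ∧ dw gives (-2*w) dx ∧ dy ∧ dw
  d(2*w*y - 3*x^2 - z^2) includes (∂/∂z)(2*w*y - 3*x^2 - z^2) dz = (-2*z) dz, which multiplied by dx ∧ dw gives (2*z) dx ∧ dz ∧ dw
  d(x^2) includes (∂/∂x)(x^2) dx = (2*x) dx, which multiplied by dy ∧ dw gives (2*x) dx ∧ dy ∧ dw
  d(w*y + 2*x) includes (∂/∂x)(w*y + 2*x) dx = (2) dx, which multiplied by dz ∧ dw gives (2) dx ∧ dz ∧ dw
  d(w*y + 2*x) includes (∂/∂y)(w*y + 2*x) dy = (w) dy, which multiplied by dz ∧ dw gives (w) dy ∧ dz ∧ dw
Collecting like 3-forms: d(omega) = (-3*x + 2*z + 2) dx ∧ dz ∧ dw + (-2*w + 2*x) dx ∧ dy ∧ dw + (w) dy ∧ dz ∧ dw.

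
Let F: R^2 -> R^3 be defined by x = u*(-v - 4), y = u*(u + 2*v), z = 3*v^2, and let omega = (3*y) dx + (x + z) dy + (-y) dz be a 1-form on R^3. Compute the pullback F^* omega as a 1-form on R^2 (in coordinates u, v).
F^* omega = (-5*u^2*v - 20*u^2 - 2*u*v^2 - 32*u*v + 6*v^3) du + (u*(-3*u^2 - 14*u*v - 8*u - 6*v^2)) dv

Using F^*(f dg) = (f ∘ F) d(g ∘ F), substitute each coordinate x_i by F_i(u, v) in f_i, and replace dx_i by d F_i = (∂F_i/∂u) du + (∂F_i/∂v) dv.
  For the x component: f_1(F) = 3*u*(u + 2*v); d F_1 = (-v - 4) du + (-u) dv
  For the y component: f_2(F) = -u*v - 4*u + 3*v^2; d F_2 = (2*u + 2*v) du + (2*u) dv
  For the z component: f_3(F) = u*(-u - 2*v); d F_3 = (0) du + (6*v) dv
Combining and collecting du, dv coefficients:
  coeff of du: -5*u^2*v - 20*u^2 - 2*u*v^2 - 32*u*v + 6*v^3
  coeff of dv: u*(-3*u^2 - 14*u*v - 8*u - 6*v^2)
F^* omega = (-5*u^2*v - 20*u^2 - 2*u*v^2 - 32*u*v + 6*v^3) du + (u*(-3*u^2 - 14*u*v - 8*u - 6*v^2)) dv.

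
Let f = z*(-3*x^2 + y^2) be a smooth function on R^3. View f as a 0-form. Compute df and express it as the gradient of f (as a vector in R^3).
df = (-6*x*z) dx + (2*y*z) dy + (-3*x^2 + y^2) dz; grad f = (-6*x*z, 2*y*z, -3*x^2 + y^2)

For a 0-form f, d f = (∂f/∂x) dx + (∂f/∂y) dy + (∂f/∂z) dz. The components of the vector representation are exactly the entries of grad f in Cartesian coordinates:
  ∂f/∂x = -6*x*z
  ∂f/∂y = 2*y*z
  ∂f/∂z = -3*x^2 + y^2.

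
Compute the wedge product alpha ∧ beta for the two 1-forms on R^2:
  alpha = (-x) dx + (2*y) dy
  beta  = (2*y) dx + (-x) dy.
alpha ∧ beta = (x^2 - 4*y^2) dx ∧ dy

Distribute the wedge, using dx_i ∧ dx_j = -dx_j ∧ dx_i and dx_i ∧ dx_i = 0. For each pair (i, j) with i < j, the coefficient of dx_i ∧ dx_j in alpha ∧ beta is (alpha_i * beta_j - alpha_j * beta_i). Collecting: alpha ∧ beta = (x^2 - 4*y^2) dx ∧ dy.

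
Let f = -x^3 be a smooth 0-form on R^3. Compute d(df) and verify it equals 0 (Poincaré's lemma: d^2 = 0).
d(df) = 0

Step 1: df = sum_i (∂f/∂x_i) dx_i = (-3*x^2) dx + (0) dy + (0) dz.
Step 2: Apply d again. Using the 1-form formula, the coefficient of dx ∧ dy in d(df) is ∂^2 f/∂x ∂y - ∂^2 f/∂y ∂x = (0) - (0) = 0 (equality of mixed partials for smooth f).
Similarly for dx ∧ dz and dy ∧ dz — all coefficients vanish. So d(df) = 0.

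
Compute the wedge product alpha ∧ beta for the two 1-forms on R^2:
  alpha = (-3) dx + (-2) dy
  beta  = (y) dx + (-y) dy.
alpha ∧ beta = (5*y) dx ∧ dy

Distribute the wedge, using dx_i ∧ dx_j = -dx_j ∧ dx_i and dx_i ∧ dx_i = 0. For each pair (i, j) with i < j, the coefficient of dx_i ∧ dx_j in alpha ∧ beta is (alpha_i * beta_j - alpha_j * beta_i). Collecting: alpha ∧ beta = (5*y) dx ∧ dy.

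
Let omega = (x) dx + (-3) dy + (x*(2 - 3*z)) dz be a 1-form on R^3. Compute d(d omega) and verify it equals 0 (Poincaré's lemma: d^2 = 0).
d(d omega) = 0

Step 1: d omega = sum_{i<j} (∂f_j/∂x_i - ∂f_i/∂x_j) dx_i ∧ dx_j:
  coeff of dx ∧ dy: 0
  coeff of dx ∧ dz: 2 - 3*z
  coeff of dy ∧ dz: 0
Step 2: Apply d again to each 2-form coefficient. The only possible 3-form in R^3 is dx ∧ dy ∧ dz, with coefficient
  ∂(coeff of dy∧dz)/∂x - ∂(coeff of dx∧dz)/∂y + ∂(coeff of dx∧dy)/∂z
  = ∂/∂x (0) - ∂/∂y (2 - 3*z) + ∂/∂z (0).
Each of these terms simplifies to sums of mixed partials that cancel in pairs. The result is 0 (by equality of mixed partials for smooth functions — Schwarz / Clairaut).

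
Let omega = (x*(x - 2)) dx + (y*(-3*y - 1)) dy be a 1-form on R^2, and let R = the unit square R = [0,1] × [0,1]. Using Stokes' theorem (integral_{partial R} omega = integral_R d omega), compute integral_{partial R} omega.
integral_(partial R) omega = 0

Stokes: integral_partial_R omega = integral_R d omega with d omega = (∂Q/∂x - ∂P/∂y) dx ∧ dy.
  ∂Q/∂x = 0
  ∂P/∂y = 0
  integrand = ∂Q/∂x - ∂P/∂y = 0.
Integrating over R: integral_0^1 integral_0^1 (0) dx dy = 0.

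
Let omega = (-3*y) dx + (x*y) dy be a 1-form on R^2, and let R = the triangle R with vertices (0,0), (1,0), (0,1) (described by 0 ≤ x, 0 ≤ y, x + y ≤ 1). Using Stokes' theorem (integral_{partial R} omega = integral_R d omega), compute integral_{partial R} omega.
integral_(partial R) omega = 5/3

Stokes: integral_partial_R omega = integral_R d omega with d omega = (∂Q/∂x - ∂P/∂y) dx ∧ dy.
  ∂Q/∂x = y
  ∂P/∂y = -3
  integrand = ∂Q/∂x - ∂P/∂y = y + 3.
Integrating over R: integral_0^1 integral_0^{1-x} (y + 3) dy dx = 5/3.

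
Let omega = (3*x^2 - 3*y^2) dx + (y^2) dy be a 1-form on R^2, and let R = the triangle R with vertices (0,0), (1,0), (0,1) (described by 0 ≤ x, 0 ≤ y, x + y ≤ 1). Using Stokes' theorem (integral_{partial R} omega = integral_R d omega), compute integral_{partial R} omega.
integral_(partial R) omega = 1

Stokes: integral_partial_R omega = integral_R d omega with d omega = (∂Q/∂x - ∂P/∂y) dx ∧ dy.
  ∂Q/∂x = 0
  ∂P/∂y = -6*y
  integrand = ∂Q/∂x - ∂P/∂y = 6*y.
Integrating over R: integral_0^1 integral_0^{1-x} (6*y) dy dx = 1.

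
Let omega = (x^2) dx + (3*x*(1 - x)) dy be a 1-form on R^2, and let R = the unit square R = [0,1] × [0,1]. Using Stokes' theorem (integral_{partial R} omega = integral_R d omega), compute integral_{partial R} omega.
integral_(partial R) omega = 0

Stokes: integral_partial_R omega = integral_R d omega with d omega = (∂Q/∂x - ∂P/∂y) dx ∧ dy.
  ∂Q/∂x = 3 - 6*x
  ∂P/∂y = 0
  integrand = ∂Q/∂x - ∂P/∂y = 3 - 6*x.
Integrating over R: integral_0^1 integral_0^1 (3 - 6*x) dx dy = 0.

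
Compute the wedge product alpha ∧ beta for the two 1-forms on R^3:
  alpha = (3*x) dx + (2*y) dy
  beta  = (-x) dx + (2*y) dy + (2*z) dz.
alpha ∧ beta = (8*x*y) dx ∧ dy + (6*x*z) dx ∧ dz + (4*y*z) dy ∧ dz

Distribute the wedge, using dx_i ∧ dx_j = -dx_j ∧ dx_i and dx_i ∧ dx_i = 0. For each pair (i, j) with i < j, the coefficient of dx_i ∧ dx_j in alpha ∧ beta is (alpha_i * beta_j - alpha_j * beta_i). Collecting: alpha ∧ beta = (8*x*y) dx ∧ dy + (6*x*z) dx ∧ dz + (4*y*z) dy ∧ dz.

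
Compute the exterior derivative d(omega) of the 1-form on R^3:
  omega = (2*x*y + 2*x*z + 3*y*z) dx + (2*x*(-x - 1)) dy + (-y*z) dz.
d(omega) = (-6*x - 3*z - 2) dx ∧ dy + (-2*x - 3*y) dx ∧ dz + (-z) dy ∧ dz

For a 1-form omega = sum_i f_i dx_i, the exterior derivative is
  d(omega) = sum_{i < j} (∂f_j/∂x_i - ∂f_i/∂x_j) dx_i ∧ dx_j.
  coefficient of dx ∧ dy: ∂f_2/∂x - ∂f_1/∂y = ∂(2*x*(-x - 1))/∂x - ∂(2*x*y + 2*x*z + 3*y*z)/∂y = -6*x - 3*z - 2
  coefficient of dx ∧ dz: ∂f_3/∂x - ∂f_1/∂z = ∂(-y*z)/∂x - ∂(2*x*y + 2*x*z + 3*y*z)/∂z = -2*x - 3*y
  coefficient of dy ∧ dz: ∂f_3/∂y - ∂f_2/∂z = ∂(-y*z)/∂y - ∂(2*x*(-x - 1))/∂z = -z
Assembling: d(omega) = (-6*x - 3*z - 2) dx ∧ dy + (-2*x - 3*y) dx ∧ dz + (-z) dy ∧ dz.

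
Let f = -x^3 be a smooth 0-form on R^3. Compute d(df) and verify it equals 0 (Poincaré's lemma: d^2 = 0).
d(df) = 0

Step 1: df = sum_i (∂f/∂x_i) dx_i = (-3*x^2) dx + (0) dy + (0) dz.
Step 2: Apply d again. Using the 1-form formula, the coefficient of dx ∧ dy in d(df) is ∂^2 f/∂x ∂y - ∂^2 f/∂y ∂x = (0) - (0) = 0 (equality of mixed partials for smooth f).
Similarly for dx ∧ dz and dy ∧ dz — all coefficients vanish. So d(df) = 0.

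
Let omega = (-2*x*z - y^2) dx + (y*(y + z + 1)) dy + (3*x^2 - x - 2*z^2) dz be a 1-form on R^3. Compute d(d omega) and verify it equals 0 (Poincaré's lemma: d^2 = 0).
d(d omega) = 0

Step 1: d omega = sum_{i<j} (∂f_j/∂x_i - ∂f_i/∂x_j) dx_i ∧ dx_j:
  coeff of dx ∧ dy: 2*y
  coeff of dx ∧ dz: 8*x - 1
  coeff of dy ∧ dz: -y
Step 2: Apply d again to each 2-form coefficient. The only possible 3-form in R^3 is dx ∧ dy ∧ dz, with coefficient
  ∂(coeff of dy∧dz)/∂x - ∂(coeff of dx∧dz)/∂y + ∂(coeff of dx∧dy)/∂z
  = ∂/∂x (-y) - ∂/∂y (8*x - 1) + ∂/∂z (2*y).
Each of these terms simplifies to sums of mixed partials that cancel in pairs. The result is 0 (by equality of mixed partials for smooth functions — Schwarz / Clairaut).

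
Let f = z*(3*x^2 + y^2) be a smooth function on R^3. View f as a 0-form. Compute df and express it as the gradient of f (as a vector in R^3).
df = (6*x*z) dx + (2*y*z) dy + (3*x^2 + y^2) dz; grad f = (6*x*z, 2*y*z, 3*x^2 + y^2)

For a 0-form f, d f = (∂f/∂x) dx + (∂f/∂y) dy + (∂f/∂z) dz. The components of the vector representation are exactly the entries of grad f in Cartesian coordinates:
  ∂f/∂x = 6*x*z
  ∂f/∂y = 2*y*z
  ∂f/∂z = 3*x^2 + y^2.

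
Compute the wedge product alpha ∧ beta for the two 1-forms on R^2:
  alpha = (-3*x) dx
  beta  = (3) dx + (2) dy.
alpha ∧ beta = (-6*x) dx ∧ dy

Distribute the wedge, using dx_i ∧ dx_j = -dx_j ∧ dx_i and dx_i ∧ dx_i = 0. For each pair (i, j) with i < j, the coefficient of dx_i ∧ dx_j in alpha ∧ beta is (alpha_i * beta_j - alpha_j * beta_i). Collecting: alpha ∧ beta = (-6*x) dx ∧ dy.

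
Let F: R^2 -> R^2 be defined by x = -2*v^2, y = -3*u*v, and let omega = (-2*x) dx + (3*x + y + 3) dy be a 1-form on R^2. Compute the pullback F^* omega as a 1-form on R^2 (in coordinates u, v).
F^* omega = (9*v*(u*v + 2*v^2 - 1)) du + (9*u^2*v + 18*u*v^2 - 9*u - 16*v^3) dv

Using F^*(f dg) = (f ∘ F) d(g ∘ F), substitute each coordinate x_i by F_i(u, v) in f_i, and replace dx_i by d F_i = (∂F_i/∂u) du + (∂F_i/∂v) dv.
  For the x component: f_1(F) = 4*v^2; d F_1 = (0) du + (-4*v) dv
  For the y component: f_2(F) = -3*u*v - 6*v^2 + 3; d F_2 = (-3*v) du + (-3*u) dv
Combining and collecting du, dv coefficients:
  coeff of du: 9*v*(u*v + 2*v^2 - 1)
  coeff of dv: 9*u^2*v + 18*u*v^2 - 9*u - 16*v^3
F^* omega = (9*v*(u*v + 2*v^2 - 1)) du + (9*u^2*v + 18*u*v^2 - 9*u - 16*v^3) dv.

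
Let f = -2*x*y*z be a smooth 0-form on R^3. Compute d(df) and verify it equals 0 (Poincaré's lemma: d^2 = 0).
d(df) = 0

Step 1: df = sum_i (∂f/∂x_i) dx_i = (-2*y*z) dx + (-2*x*z) dy + (-2*x*y) dz.
Step 2: Apply d again. Using the 1-form formula, the coefficient of dx ∧ dy in d(df) is ∂^2 f/∂x ∂y - ∂^2 f/∂y ∂x = (-2*z) - (-2*z) = 0 (equality of mixed partials for smooth f).
Similarly for dx ∧ dz and dy ∧ dz — all coefficients vanish. So d(df) = 0.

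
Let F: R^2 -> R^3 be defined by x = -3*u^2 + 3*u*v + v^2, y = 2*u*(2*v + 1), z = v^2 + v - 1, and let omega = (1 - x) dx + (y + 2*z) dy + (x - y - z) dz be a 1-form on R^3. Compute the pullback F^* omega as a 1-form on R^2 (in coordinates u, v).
F^* omega = (-18*u^3 + 27*u^2*v + 13*u*v^2 + 16*u*v - 2*u + 5*v^3 + 12*v^2 - v - 4) du + (9*u^3 + 7*u^2*v + 5*u^2 - 3*u*v^2 + 3*u*v - 7*u - 2*v^3 - 2*v^2 + 3*v + 1) dv

Using F^*(f dg) = (f ∘ F) d(g ∘ F), substitute each coordinate x_i by F_i(u, v) in f_i, and replace dx_i by d F_i = (∂F_i/∂u) du + (∂F_i/∂v) dv.
  For the x component: f_1(F) = 3*u^2 - 3*u*v - v^2 + 1; d F_1 = (-6*u + 3*v) du + (3*u + 2*v) dv
  For the y component: f_2(F) = 4*u*v + 2*u + 2*v^2 + 2*v - 2; d F_2 = (4*v + 2) du + (4*u) dv
  For the z component: f_3(F) = -3*u^2 - u*v - 2*u - v + 1; d F_3 = (0) du + (2*v + 1) dv
Combining and collecting du, dv coefficients:
  coeff of du: -18*u^3 + 27*u^2*v + 13*u*v^2 + 16*u*v - 2*u + 5*v^3 + 12*v^2 - v - 4
  coeff of dv: 9*u^3 + 7*u^2*v + 5*u^2 - 3*u*v^2 + 3*u*v - 7*u - 2*v^3 - 2*v^2 + 3*v + 1
F^* omega = (-18*u^3 + 27*u^2*v + 13*u*v^2 + 16*u*v - 2*u + 5*v^3 + 12*v^2 - v - 4) du + (9*u^3 + 7*u^2*v + 5*u^2 - 3*u*v^2 + 3*u*v - 7*u - 2*v^3 - 2*v^2 + 3*v + 1) dv.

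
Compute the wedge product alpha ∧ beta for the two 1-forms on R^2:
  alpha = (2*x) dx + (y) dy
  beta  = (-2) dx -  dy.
alpha ∧ beta = (-2*x + 2*y) dx ∧ dy

Distribute the wedge, using dx_i ∧ dx_j = -dx_j ∧ dx_i and dx_i ∧ dx_i = 0. For each pair (i, j) with i < j, the coefficient of dx_i ∧ dx_j in alpha ∧ beta is (alpha_i * beta_j - alpha_j * beta_i). Collecting: alpha ∧ beta = (-2*x + 2*y) dx ∧ dy.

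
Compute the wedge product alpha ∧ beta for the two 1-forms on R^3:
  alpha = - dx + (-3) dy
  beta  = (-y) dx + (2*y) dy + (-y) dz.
alpha ∧ beta = (-5*y) dx ∧ dy + (y) dx ∧ dz + (3*y) dy ∧ dz

Distribute the wedge, using dx_i ∧ dx_j = -dx_j ∧ dx_i and dx_i ∧ dx_i = 0. For each pair (i, j) with i < j, the coefficient of dx_i ∧ dx_j in alpha ∧ beta is (alpha_i * beta_j - alpha_j * beta_i). Collecting: alpha ∧ beta = (-5*y) dx ∧ dy + (y) dx ∧ dz + (3*y) dy ∧ dz.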